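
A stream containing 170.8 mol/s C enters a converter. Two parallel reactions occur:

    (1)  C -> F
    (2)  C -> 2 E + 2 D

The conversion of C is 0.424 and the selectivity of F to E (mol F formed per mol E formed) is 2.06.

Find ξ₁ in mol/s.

ξ₁ = 58.3 mol/s

Conversion of C: C consumed = 0.424 × 170.8 = 72.42 mol/s = 1ξ₁ + 1ξ₂.
Selectivity: 1ξ₁ / (2ξ₂) = 2.06 → ξ₁ = 4.12 ξ₂.
Substitute: (1·4.12 + 1) ξ₂ = 72.42 → ξ₂ = 14.14 mol/s, ξ₁ = 58.27 mol/s.
Outlet amounts (n = n₀ + Σ ν·ξ):
  C: 170.8 − 1(58.27) − 1(14.14) = 98.38
  F: 0 + 1(58.27) = 58.27
  E: 0 + 2(14.14) = 28.29
  D: 0 + 2(14.14) = 28.29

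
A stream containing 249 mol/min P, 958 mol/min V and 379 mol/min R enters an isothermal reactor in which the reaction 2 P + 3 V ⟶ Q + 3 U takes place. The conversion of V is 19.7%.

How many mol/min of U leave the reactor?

V reacted = 0.197 × 958 = 188.7 mol/min; ν_V = −3, so ξ = 188.7/3 = 62.91 mol/min.
Outlet amounts (n = n₀ + ν ξ):
  P: 249 − 2(62.91) = 123.2
  V: 958 − 3(62.91) = 769.3
  Q: 0 + 1(62.91) = 62.91
  U: 0 + 3(62.91) = 188.7
  R: 379 (inert)

189 mol/min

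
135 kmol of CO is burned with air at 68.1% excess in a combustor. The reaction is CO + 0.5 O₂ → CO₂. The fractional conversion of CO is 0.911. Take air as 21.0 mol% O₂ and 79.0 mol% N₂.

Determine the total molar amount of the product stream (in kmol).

614 kmol

Stoichiometric O₂ = 0.5 × 135 = 67.5 kmol; O₂ fed = 67.5 × 1.681 = 113.5 kmol.
N₂ fed = 113.5 × 79/21 = 426.9 kmol.
Fuel reacted = 0.911 × 135 → ξ = 123 kmol.
Outlet (n = n₀ + ν ξ):
  CO: 135 − 1(123) = 12.02
  O₂: 113.5 − 0.5(123) = 51.98
  N₂: 426.9 (inert)
  CO₂: 0 + 1(123) = 123
Total out = 12.02 + 51.98 + 426.9 + 123 = 613.8 kmol.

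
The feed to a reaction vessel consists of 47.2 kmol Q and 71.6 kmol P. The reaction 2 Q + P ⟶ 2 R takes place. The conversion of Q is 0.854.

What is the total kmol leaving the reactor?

98.6 kmol

Q reacted = 0.854 × 47.2 = 40.31 kmol; ν_Q = −2, so ξ = 40.31/2 = 20.15 kmol.
Outlet amounts (n = n₀ + ν ξ):
  Q: 47.2 − 2(20.15) = 6.891
  P: 71.6 − 1(20.15) = 51.45
  R: 0 + 2(20.15) = 40.31
Total out = 6.891 + 51.45 + 40.31 = 98.65 kmol.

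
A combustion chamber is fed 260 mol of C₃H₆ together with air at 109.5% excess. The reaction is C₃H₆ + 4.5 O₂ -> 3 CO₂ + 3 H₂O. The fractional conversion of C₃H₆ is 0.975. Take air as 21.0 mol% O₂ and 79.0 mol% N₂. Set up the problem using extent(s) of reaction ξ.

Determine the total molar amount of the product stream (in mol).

Stoichiometric O₂ = 4.5 × 260 = 1170 mol; O₂ fed = 1170 × 2.095 = 2451 mol.
N₂ fed = 2451 × 79/21 = 9221 mol.
Fuel reacted = 0.975 × 260 → ξ = 253.5 mol.
Outlet (n = n₀ + ν ξ):
  C₃H₆: 260 − 1(253.5) = 6.5
  O₂: 2451 − 4.5(253.5) = 1310
  N₂: 9221 (inert)
  CO₂: 0 + 3(253.5) = 760.5
  H₂O: 0 + 3(253.5) = 760.5
Total out = 6.5 + 1310 + 9221 + 760.5 + 760.5 = 12060 mol.

12100 mol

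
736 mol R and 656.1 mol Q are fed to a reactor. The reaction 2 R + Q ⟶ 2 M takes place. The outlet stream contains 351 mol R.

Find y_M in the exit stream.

0.321

For R: n = n₀ − 2ξ → 351 = 736 − 2ξ, giving ξ = 192.5 mol.
Outlet amounts (n = n₀ + ν ξ):
  R: 736 − 2(192.5) = 351
  Q: 656.1 − 1(192.5) = 463.6
  M: 0 + 2(192.5) = 385
Total out = 1200 mol; y_M = 385 / 1200 = 0.3209.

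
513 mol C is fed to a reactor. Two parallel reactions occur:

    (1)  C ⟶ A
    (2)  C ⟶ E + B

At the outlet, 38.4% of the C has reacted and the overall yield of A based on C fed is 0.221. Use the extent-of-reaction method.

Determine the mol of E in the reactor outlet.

Yield of A: 1ξ₁ / 513 = 0.221 → ξ₁ = 113.4 mol.
Conversion of C: 1ξ₁ + 1ξ₂ = 0.384 × 513 = 197 → ξ₂ = 83.62 mol.
Outlet amounts (n = n₀ + Σ ν·ξ):
  C: 513 − 1(113.4) − 1(83.62) = 316
  A: 0 + 1(113.4) = 113.4
  E: 0 + 1(83.62) = 83.62
  B: 0 + 1(83.62) = 83.62

83.6 mol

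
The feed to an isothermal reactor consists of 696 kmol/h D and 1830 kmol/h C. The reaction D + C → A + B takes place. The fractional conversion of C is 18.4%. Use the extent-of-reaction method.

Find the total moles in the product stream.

C reacted = 0.184 × 1830 = 336.7 kmol/h; ν_C = −1, so ξ = 336.7/1 = 336.7 kmol/h.
Outlet amounts (n = n₀ + ν ξ):
  D: 696 − 1(336.7) = 359.3
  C: 1830 − 1(336.7) = 1493
  A: 0 + 1(336.7) = 336.7
  B: 0 + 1(336.7) = 336.7
Total out = 359.3 + 1493 + 336.7 + 336.7 = 2526 kmol/h.

2530 kmol/h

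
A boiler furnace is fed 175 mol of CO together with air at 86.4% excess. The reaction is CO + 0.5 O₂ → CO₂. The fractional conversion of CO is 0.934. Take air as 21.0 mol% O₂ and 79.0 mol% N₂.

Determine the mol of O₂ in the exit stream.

Stoichiometric O₂ = 0.5 × 175 = 87.5 mol; O₂ fed = 87.5 × 1.864 = 163.1 mol.
N₂ fed = 163.1 × 79/21 = 613.6 mol.
Fuel reacted = 0.934 × 175 → ξ = 163.5 mol.
Outlet (n = n₀ + ν ξ):
  CO: 175 − 1(163.5) = 11.55
  O₂: 163.1 − 0.5(163.5) = 81.38
  N₂: 613.6 (inert)
  CO₂: 0 + 1(163.5) = 163.5

81.4 mol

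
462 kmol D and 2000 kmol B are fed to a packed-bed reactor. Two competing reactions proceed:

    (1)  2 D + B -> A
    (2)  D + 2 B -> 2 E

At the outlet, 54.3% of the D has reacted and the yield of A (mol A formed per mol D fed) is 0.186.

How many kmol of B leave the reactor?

1760 kmol

Yield of A: 1ξ₁ / 462 = 0.186 → ξ₁ = 85.93 kmol.
Conversion of D: 2ξ₁ + 1ξ₂ = 0.543 × 462 = 250.9 → ξ₂ = 79 kmol.
Outlet amounts (n = n₀ + Σ ν·ξ):
  D: 462 − 2(85.93) − 1(79) = 211.1
  B: 2000 − 1(85.93) − 2(79) = 1756
  A: 0 + 1(85.93) = 85.93
  E: 0 + 2(79) = 158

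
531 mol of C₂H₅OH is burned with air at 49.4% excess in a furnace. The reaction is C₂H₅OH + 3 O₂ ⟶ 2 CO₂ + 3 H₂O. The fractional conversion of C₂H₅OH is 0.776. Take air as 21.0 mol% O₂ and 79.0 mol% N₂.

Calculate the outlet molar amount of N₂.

8950 mol

Stoichiometric O₂ = 3 × 531 = 1593 mol; O₂ fed = 1593 × 1.494 = 2380 mol.
N₂ fed = 2380 × 79/21 = 8953 mol.
Fuel reacted = 0.776 × 531 → ξ = 412.1 mol.
Outlet (n = n₀ + ν ξ):
  C₂H₅OH: 531 − 1(412.1) = 118.9
  O₂: 2380 − 3(412.1) = 1144
  N₂: 8953 (inert)
  CO₂: 0 + 2(412.1) = 824.1
  H₂O: 0 + 3(412.1) = 1236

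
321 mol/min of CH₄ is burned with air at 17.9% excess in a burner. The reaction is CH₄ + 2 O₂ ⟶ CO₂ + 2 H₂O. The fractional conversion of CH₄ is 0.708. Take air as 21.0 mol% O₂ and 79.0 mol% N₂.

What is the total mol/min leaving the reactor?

Stoichiometric O₂ = 2 × 321 = 642 mol/min; O₂ fed = 642 × 1.179 = 756.9 mol/min.
N₂ fed = 756.9 × 79/21 = 2847 mol/min.
Fuel reacted = 0.708 × 321 → ξ = 227.3 mol/min.
Outlet (n = n₀ + ν ξ):
  CH₄: 321 − 1(227.3) = 93.73
  O₂: 756.9 − 2(227.3) = 302.4
  N₂: 2847 (inert)
  CO₂: 0 + 1(227.3) = 227.3
  H₂O: 0 + 2(227.3) = 454.5
Total out = 93.73 + 302.4 + 2847 + 227.3 + 454.5 = 3925 mol/min.

3930 mol/min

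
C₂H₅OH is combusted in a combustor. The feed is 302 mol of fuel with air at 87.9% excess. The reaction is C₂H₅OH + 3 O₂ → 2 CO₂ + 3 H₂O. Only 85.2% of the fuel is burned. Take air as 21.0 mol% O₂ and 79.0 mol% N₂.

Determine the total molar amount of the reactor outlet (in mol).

8670 mol

Stoichiometric O₂ = 3 × 302 = 906 mol; O₂ fed = 906 × 1.879 = 1702 mol.
N₂ fed = 1702 × 79/21 = 6404 mol.
Fuel reacted = 0.852 × 302 → ξ = 257.3 mol.
Outlet (n = n₀ + ν ξ):
  C₂H₅OH: 302 − 1(257.3) = 44.7
  O₂: 1702 − 3(257.3) = 930.5
  N₂: 6404 (inert)
  CO₂: 0 + 2(257.3) = 514.6
  H₂O: 0 + 3(257.3) = 771.9
Total out = 44.7 + 930.5 + 6404 + 514.6 + 771.9 = 8666 mol.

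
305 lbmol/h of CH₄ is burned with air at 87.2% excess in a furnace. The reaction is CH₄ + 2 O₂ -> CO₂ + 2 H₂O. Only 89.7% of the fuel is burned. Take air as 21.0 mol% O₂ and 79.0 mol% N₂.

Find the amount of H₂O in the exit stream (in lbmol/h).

Stoichiometric O₂ = 2 × 305 = 610 lbmol/h; O₂ fed = 610 × 1.872 = 1142 lbmol/h.
N₂ fed = 1142 × 79/21 = 4296 lbmol/h.
Fuel reacted = 0.897 × 305 → ξ = 273.6 lbmol/h.
Outlet (n = n₀ + ν ξ):
  CH₄: 305 − 1(273.6) = 31.42
  O₂: 1142 − 2(273.6) = 594.7
  N₂: 4296 (inert)
  CO₂: 0 + 1(273.6) = 273.6
  H₂O: 0 + 2(273.6) = 547.2

547 lbmol/h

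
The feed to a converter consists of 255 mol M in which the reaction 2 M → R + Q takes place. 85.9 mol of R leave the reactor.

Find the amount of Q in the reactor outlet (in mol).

85.9 mol

For R: n = n₀ + 1ξ → 85.9 = 0 + 1ξ, giving ξ = 85.9 mol.
Outlet amounts (n = n₀ + ν ξ):
  M: 255 − 2(85.9) = 83.2
  R: 0 + 1(85.9) = 85.9
  Q: 0 + 1(85.9) = 85.9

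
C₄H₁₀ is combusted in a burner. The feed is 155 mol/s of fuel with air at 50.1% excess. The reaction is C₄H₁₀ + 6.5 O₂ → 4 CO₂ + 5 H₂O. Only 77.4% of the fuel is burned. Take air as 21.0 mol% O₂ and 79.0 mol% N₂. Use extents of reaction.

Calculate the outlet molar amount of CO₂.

Stoichiometric O₂ = 6.5 × 155 = 1008 mol/s; O₂ fed = 1008 × 1.501 = 1512 mol/s.
N₂ fed = 1512 × 79/21 = 5689 mol/s.
Fuel reacted = 0.774 × 155 → ξ = 120 mol/s.
Outlet (n = n₀ + ν ξ):
  C₄H₁₀: 155 − 1(120) = 35.03
  O₂: 1512 − 6.5(120) = 732.5
  N₂: 5689 (inert)
  CO₂: 0 + 4(120) = 479.9
  H₂O: 0 + 5(120) = 599.9

480 mol/s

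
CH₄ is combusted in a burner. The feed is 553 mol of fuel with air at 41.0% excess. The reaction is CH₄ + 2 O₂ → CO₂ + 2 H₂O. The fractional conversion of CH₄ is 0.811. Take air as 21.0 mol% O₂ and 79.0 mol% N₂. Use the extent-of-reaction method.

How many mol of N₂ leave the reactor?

Stoichiometric O₂ = 2 × 553 = 1106 mol; O₂ fed = 1106 × 1.410 = 1559 mol.
N₂ fed = 1559 × 79/21 = 5867 mol.
Fuel reacted = 0.811 × 553 → ξ = 448.5 mol.
Outlet (n = n₀ + ν ξ):
  CH₄: 553 − 1(448.5) = 104.5
  O₂: 1559 − 2(448.5) = 662.5
  N₂: 5867 (inert)
  CO₂: 0 + 1(448.5) = 448.5
  H₂O: 0 + 2(448.5) = 897

5870 mol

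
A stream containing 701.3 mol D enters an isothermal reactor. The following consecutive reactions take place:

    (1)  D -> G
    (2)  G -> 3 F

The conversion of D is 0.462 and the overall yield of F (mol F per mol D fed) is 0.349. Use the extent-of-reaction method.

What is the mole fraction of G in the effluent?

0.28

Conversion of D: D consumed = 1ξ₁ = 0.462 × 701.3 → ξ₁ = 324 mol.
Yield of F: 3ξ₂ / 701.3 = 0.349 → ξ₂ = 81.58 mol.
Outlet amounts (n = n₀ + Σ ν·ξ):
  D: 701.3 − 1(324) = 377.3
  G: 0 + 1(324) − 1(81.58) = 242.4
  F: 0 + 3(81.58) = 244.8
Total out = 864.5 mol; y_G = 242.4 / 864.5 = 0.2804.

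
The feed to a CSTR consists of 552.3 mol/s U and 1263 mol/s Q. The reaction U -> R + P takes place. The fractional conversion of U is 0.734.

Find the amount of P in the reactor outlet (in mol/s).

405 mol/s

U reacted = 0.734 × 552.3 = 405.4 mol/s; ν_U = −1, so ξ = 405.4/1 = 405.4 mol/s.
Outlet amounts (n = n₀ + ν ξ):
  U: 552.3 − 1(405.4) = 146.9
  R: 0 + 1(405.4) = 405.4
  P: 0 + 1(405.4) = 405.4
  Q: 1263 (inert)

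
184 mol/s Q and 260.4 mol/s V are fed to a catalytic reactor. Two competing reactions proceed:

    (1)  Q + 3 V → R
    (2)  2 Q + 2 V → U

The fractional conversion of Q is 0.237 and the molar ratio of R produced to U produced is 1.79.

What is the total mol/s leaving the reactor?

348 mol/s

Conversion of Q: Q consumed = 0.237 × 184 = 43.61 mol/s = 1ξ₁ + 2ξ₂.
Selectivity: 1ξ₁ / (1ξ₂) = 1.79 → ξ₁ = 1.79 ξ₂.
Substitute: (1·1.79 + 2) ξ₂ = 43.61 → ξ₂ = 11.51 mol/s, ξ₁ = 20.6 mol/s.
Outlet amounts (n = n₀ + Σ ν·ξ):
  Q: 184 − 1(20.6) − 2(11.51) = 140.4
  V: 260.4 − 3(20.6) − 2(11.51) = 175.6
  R: 0 + 1(20.6) = 20.6
  U: 0 + 1(11.51) = 11.51
Total out = 140.4 + 175.6 + 20.6 + 11.51 = 348.1 mol/s.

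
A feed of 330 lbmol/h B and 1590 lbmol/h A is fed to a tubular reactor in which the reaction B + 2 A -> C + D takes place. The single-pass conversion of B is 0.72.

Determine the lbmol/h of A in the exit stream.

1110 lbmol/h

B reacted = 0.72 × 330 = 237.6 lbmol/h; ν_B = −1, so ξ = 237.6/1 = 237.6 lbmol/h.
Outlet amounts (n = n₀ + ν ξ):
  B: 330 − 1(237.6) = 92.4
  A: 1590 − 2(237.6) = 1115
  C: 0 + 1(237.6) = 237.6
  D: 0 + 1(237.6) = 237.6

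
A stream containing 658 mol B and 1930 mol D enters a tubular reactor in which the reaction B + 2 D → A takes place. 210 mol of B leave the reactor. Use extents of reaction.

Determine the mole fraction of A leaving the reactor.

For B: n = n₀ − 1ξ → 210 = 658 − 1ξ, giving ξ = 448 mol.
Outlet amounts (n = n₀ + ν ξ):
  B: 658 − 1(448) = 210
  D: 1930 − 2(448) = 1034
  A: 0 + 1(448) = 448
Total out = 1692 mol; y_A = 448 / 1692 = 0.2648.

0.265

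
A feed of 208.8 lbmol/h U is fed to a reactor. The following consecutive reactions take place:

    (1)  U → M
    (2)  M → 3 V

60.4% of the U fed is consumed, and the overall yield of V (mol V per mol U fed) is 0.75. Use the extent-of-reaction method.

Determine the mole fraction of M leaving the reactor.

0.236

Conversion of U: U consumed = 1ξ₁ = 0.604 × 208.8 → ξ₁ = 126.1 lbmol/h.
Yield of V: 3ξ₂ / 208.8 = 0.75 → ξ₂ = 52.2 lbmol/h.
Outlet amounts (n = n₀ + Σ ν·ξ):
  U: 208.8 − 1(126.1) = 82.68
  M: 0 + 1(126.1) − 1(52.2) = 73.92
  V: 0 + 3(52.2) = 156.6
Total out = 313.2 lbmol/h; y_M = 73.92 / 313.2 = 0.236.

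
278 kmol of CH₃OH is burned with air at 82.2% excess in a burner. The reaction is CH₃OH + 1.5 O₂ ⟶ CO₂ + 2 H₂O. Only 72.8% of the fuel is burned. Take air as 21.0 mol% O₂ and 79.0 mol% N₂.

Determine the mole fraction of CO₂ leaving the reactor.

Stoichiometric O₂ = 1.5 × 278 = 417 kmol; O₂ fed = 417 × 1.822 = 759.8 kmol.
N₂ fed = 759.8 × 79/21 = 2858 kmol.
Fuel reacted = 0.728 × 278 → ξ = 202.4 kmol.
Outlet (n = n₀ + ν ξ):
  CH₃OH: 278 − 1(202.4) = 75.62
  O₂: 759.8 − 1.5(202.4) = 456.2
  N₂: 2858 (inert)
  CO₂: 0 + 1(202.4) = 202.4
  H₂O: 0 + 2(202.4) = 404.8
Total out = 3997 kmol; y_CO₂ = 202.4 / 3997 = 0.05063.

0.0506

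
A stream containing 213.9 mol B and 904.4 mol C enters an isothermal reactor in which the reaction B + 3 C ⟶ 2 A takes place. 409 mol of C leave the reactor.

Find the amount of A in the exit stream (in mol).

330 mol

For C: n = n₀ − 3ξ → 409 = 904.4 − 3ξ, giving ξ = 165.1 mol.
Outlet amounts (n = n₀ + ν ξ):
  B: 213.9 − 1(165.1) = 48.77
  C: 904.4 − 3(165.1) = 409
  A: 0 + 2(165.1) = 330.3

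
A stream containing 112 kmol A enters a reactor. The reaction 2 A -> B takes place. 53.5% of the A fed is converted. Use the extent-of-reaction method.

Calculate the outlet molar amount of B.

A reacted = 0.535 × 112 = 59.92 kmol; ν_A = −2, so ξ = 59.92/2 = 29.96 kmol.
Outlet amounts (n = n₀ + ν ξ):
  A: 112 − 2(29.96) = 52.08
  B: 0 + 1(29.96) = 29.96

30 kmol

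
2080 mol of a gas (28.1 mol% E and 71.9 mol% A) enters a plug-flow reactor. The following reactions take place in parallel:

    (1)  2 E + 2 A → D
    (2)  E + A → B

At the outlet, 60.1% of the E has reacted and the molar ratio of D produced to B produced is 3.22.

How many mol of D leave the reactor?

Conversion of E: E consumed = 0.601 × 584.5 = 351.3 mol = 2ξ₁ + 1ξ₂.
Selectivity: 1ξ₁ / (1ξ₂) = 3.22 → ξ₁ = 3.22 ξ₂.
Substitute: (2·3.22 + 1) ξ₂ = 351.3 → ξ₂ = 47.21 mol, ξ₁ = 152 mol.
Outlet amounts (n = n₀ + Σ ν·ξ):
  E: 584.5 − 2(152) − 1(47.21) = 233.2
  A: 1496 − 2(152) − 1(47.21) = 1144
  D: 0 + 1(152) = 152
  B: 0 + 1(47.21) = 47.21

152 mol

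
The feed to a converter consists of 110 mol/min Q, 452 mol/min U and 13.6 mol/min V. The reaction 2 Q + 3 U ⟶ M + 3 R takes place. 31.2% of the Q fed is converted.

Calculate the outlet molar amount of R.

51.5 mol/min

Q reacted = 0.312 × 110 = 34.32 mol/min; ν_Q = −2, so ξ = 34.32/2 = 17.16 mol/min.
Outlet amounts (n = n₀ + ν ξ):
  Q: 110 − 2(17.16) = 75.68
  U: 452 − 3(17.16) = 400.5
  M: 0 + 1(17.16) = 17.16
  R: 0 + 3(17.16) = 51.48
  V: 13.6 (inert)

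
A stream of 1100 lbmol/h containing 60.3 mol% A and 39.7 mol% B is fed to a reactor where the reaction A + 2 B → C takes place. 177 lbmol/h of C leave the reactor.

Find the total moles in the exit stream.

746 lbmol/h

For C: n = n₀ + 1ξ → 177 = 0 + 1ξ, giving ξ = 177 lbmol/h.
Outlet amounts (n = n₀ + ν ξ):
  A: 663.3 − 1(177) = 486.3
  B: 436.7 − 2(177) = 82.7
  C: 0 + 1(177) = 177
Total out = 486.3 + 82.7 + 177 = 746 lbmol/h.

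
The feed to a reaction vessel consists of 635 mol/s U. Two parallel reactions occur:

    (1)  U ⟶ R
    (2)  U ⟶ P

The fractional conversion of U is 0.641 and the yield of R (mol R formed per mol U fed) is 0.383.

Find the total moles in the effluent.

Yield of R: 1ξ₁ / 635 = 0.383 → ξ₁ = 243.2 mol/s.
Conversion of U: 1ξ₁ + 1ξ₂ = 0.641 × 635 = 407 → ξ₂ = 163.8 mol/s.
Outlet amounts (n = n₀ + Σ ν·ξ):
  U: 635 − 1(243.2) − 1(163.8) = 228
  R: 0 + 1(243.2) = 243.2
  P: 0 + 1(163.8) = 163.8
Total out = 228 + 243.2 + 163.8 = 635 mol/s.

635 mol/s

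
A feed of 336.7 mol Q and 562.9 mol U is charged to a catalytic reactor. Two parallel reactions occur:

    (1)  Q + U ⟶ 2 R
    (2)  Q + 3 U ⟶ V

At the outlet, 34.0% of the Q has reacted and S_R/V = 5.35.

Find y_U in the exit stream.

Conversion of Q: Q consumed = 0.34 × 336.7 = 114.5 mol = 1ξ₁ + 1ξ₂.
Selectivity: 2ξ₁ / (1ξ₂) = 5.35 → ξ₁ = 2.675 ξ₂.
Substitute: (1·2.675 + 1) ξ₂ = 114.5 → ξ₂ = 31.15 mol, ξ₁ = 83.33 mol.
Outlet amounts (n = n₀ + Σ ν·ξ):
  Q: 336.7 − 1(83.33) − 1(31.15) = 222.2
  U: 562.9 − 1(83.33) − 3(31.15) = 386.1
  R: 0 + 2(83.33) = 166.7
  V: 0 + 1(31.15) = 31.15
Total out = 806.1 mol; y_U = 386.1 / 806.1 = 0.479.

0.479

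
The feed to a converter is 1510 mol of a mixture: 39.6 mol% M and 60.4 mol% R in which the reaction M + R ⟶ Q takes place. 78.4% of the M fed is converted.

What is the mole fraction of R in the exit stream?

0.426

M reacted = 0.784 × 598 = 468.8 mol; ν_M = −1, so ξ = 468.8/1 = 468.8 mol.
Outlet amounts (n = n₀ + ν ξ):
  M: 598 − 1(468.8) = 129.2
  R: 912 − 1(468.8) = 443.2
  Q: 0 + 1(468.8) = 468.8
Total out = 1041 mol; y_R = 443.2 / 1041 = 0.4257.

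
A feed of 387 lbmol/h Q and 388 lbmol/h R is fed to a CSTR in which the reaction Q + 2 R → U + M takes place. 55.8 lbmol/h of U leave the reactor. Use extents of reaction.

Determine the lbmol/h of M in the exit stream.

For U: n = n₀ + 1ξ → 55.8 = 0 + 1ξ, giving ξ = 55.8 lbmol/h.
Outlet amounts (n = n₀ + ν ξ):
  Q: 387 − 1(55.8) = 331.2
  R: 388 − 2(55.8) = 276.4
  U: 0 + 1(55.8) = 55.8
  M: 0 + 1(55.8) = 55.8

55.8 lbmol/h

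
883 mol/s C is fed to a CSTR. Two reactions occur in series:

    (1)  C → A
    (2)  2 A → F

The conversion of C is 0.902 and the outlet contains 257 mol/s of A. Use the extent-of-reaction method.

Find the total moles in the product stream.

Conversion of C: C consumed = 1ξ₁ = 0.902 × 883 → ξ₁ = 796.5 mol/s.
A balance: n_A = 0 + 1ξ₁ − 2ξ₂ = 257 → ξ₂ = (1·796.5 − 257)/2 = 269.7 mol/s.
Outlet amounts (n = n₀ + Σ ν·ξ):
  C: 883 − 1(796.5) = 86.53
  A: 0 + 1(796.5) − 2(269.7) = 257
  F: 0 + 1(269.7) = 269.7
Total out = 86.53 + 257 + 269.7 = 613.3 mol/s.

613 mol/s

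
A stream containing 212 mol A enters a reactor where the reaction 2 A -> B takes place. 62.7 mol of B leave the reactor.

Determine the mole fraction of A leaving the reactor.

For B: n = n₀ + 1ξ → 62.7 = 0 + 1ξ, giving ξ = 62.7 mol.
Outlet amounts (n = n₀ + ν ξ):
  A: 212 − 2(62.7) = 86.6
  B: 0 + 1(62.7) = 62.7
Total out = 149.3 mol; y_A = 86.6 / 149.3 = 0.58.

0.58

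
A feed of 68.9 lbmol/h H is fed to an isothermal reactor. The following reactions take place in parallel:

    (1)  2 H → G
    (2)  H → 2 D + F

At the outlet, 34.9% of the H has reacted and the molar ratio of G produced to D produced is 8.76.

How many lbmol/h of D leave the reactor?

1.33 lbmol/h

Conversion of H: H consumed = 0.349 × 68.9 = 24.05 lbmol/h = 2ξ₁ + 1ξ₂.
Selectivity: 1ξ₁ / (2ξ₂) = 8.76 → ξ₁ = 17.52 ξ₂.
Substitute: (2·17.52 + 1) ξ₂ = 24.05 → ξ₂ = 0.6672 lbmol/h, ξ₁ = 11.69 lbmol/h.
Outlet amounts (n = n₀ + Σ ν·ξ):
  H: 68.9 − 2(11.69) − 1(0.6672) = 44.85
  G: 0 + 1(11.69) = 11.69
  D: 0 + 2(0.6672) = 1.334
  F: 0 + 1(0.6672) = 0.6672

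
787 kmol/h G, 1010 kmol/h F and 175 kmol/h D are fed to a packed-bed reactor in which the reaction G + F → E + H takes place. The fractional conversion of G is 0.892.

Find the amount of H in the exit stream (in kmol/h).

702 kmol/h

G reacted = 0.892 × 787 = 702 kmol/h; ν_G = −1, so ξ = 702/1 = 702 kmol/h.
Outlet amounts (n = n₀ + ν ξ):
  G: 787 − 1(702) = 85
  F: 1010 − 1(702) = 308
  E: 0 + 1(702) = 702
  H: 0 + 1(702) = 702
  D: 175 (inert)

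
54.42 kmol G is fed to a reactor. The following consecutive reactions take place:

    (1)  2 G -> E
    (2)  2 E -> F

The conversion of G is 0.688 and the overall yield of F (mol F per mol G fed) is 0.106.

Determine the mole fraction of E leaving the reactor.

0.24

Conversion of G: G consumed = 2ξ₁ = 0.688 × 54.42 → ξ₁ = 18.72 kmol.
Yield of F: 1ξ₂ / 54.42 = 0.106 → ξ₂ = 5.769 kmol.
Outlet amounts (n = n₀ + Σ ν·ξ):
  G: 54.42 − 2(18.72) = 16.98
  E: 0 + 1(18.72) − 2(5.769) = 7.183
  F: 0 + 1(5.769) = 5.769
Total out = 29.93 kmol; y_E = 7.183 / 29.93 = 0.24.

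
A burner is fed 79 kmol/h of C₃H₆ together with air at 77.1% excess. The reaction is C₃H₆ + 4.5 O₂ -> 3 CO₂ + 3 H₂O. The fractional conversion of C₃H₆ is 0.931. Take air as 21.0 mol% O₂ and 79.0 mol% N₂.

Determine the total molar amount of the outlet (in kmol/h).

3110 kmol/h

Stoichiometric O₂ = 4.5 × 79 = 355.5 kmol/h; O₂ fed = 355.5 × 1.771 = 629.6 kmol/h.
N₂ fed = 629.6 × 79/21 = 2368 kmol/h.
Fuel reacted = 0.931 × 79 → ξ = 73.55 kmol/h.
Outlet (n = n₀ + ν ξ):
  C₃H₆: 79 − 1(73.55) = 5.451
  O₂: 629.6 − 4.5(73.55) = 298.6
  N₂: 2368 (inert)
  CO₂: 0 + 3(73.55) = 220.6
  H₂O: 0 + 3(73.55) = 220.6
Total out = 5.451 + 298.6 + 2368 + 220.6 + 220.6 = 3114 kmol/h.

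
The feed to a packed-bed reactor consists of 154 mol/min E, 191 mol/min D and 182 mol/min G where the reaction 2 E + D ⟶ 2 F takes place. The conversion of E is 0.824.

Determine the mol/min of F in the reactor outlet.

E reacted = 0.824 × 154 = 126.9 mol/min; ν_E = −2, so ξ = 126.9/2 = 63.45 mol/min.
Outlet amounts (n = n₀ + ν ξ):
  E: 154 − 2(63.45) = 27.1
  D: 191 − 1(63.45) = 127.6
  F: 0 + 2(63.45) = 126.9
  G: 182 (inert)

127 mol/min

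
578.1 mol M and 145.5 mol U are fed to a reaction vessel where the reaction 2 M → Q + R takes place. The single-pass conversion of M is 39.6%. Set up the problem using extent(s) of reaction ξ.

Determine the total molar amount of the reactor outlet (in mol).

724 mol

M reacted = 0.396 × 578.1 = 228.9 mol; ν_M = −2, so ξ = 228.9/2 = 114.5 mol.
Outlet amounts (n = n₀ + ν ξ):
  M: 578.1 − 2(114.5) = 349.2
  Q: 0 + 1(114.5) = 114.5
  R: 0 + 1(114.5) = 114.5
  U: 145.5 (inert)
Total out = 349.2 + 114.5 + 114.5 + 145.5 = 723.6 mol.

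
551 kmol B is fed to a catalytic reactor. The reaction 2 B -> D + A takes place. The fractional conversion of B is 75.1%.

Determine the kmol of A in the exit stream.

207 kmol

B reacted = 0.751 × 551 = 413.8 kmol; ν_B = −2, so ξ = 413.8/2 = 206.9 kmol.
Outlet amounts (n = n₀ + ν ξ):
  B: 551 − 2(206.9) = 137.2
  D: 0 + 1(206.9) = 206.9
  A: 0 + 1(206.9) = 206.9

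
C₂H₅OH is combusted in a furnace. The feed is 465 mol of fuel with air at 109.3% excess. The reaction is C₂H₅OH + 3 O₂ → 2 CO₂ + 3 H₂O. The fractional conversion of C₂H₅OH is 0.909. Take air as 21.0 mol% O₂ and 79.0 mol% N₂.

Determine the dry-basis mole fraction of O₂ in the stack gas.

Stoichiometric O₂ = 3 × 465 = 1395 mol; O₂ fed = 1395 × 2.093 = 2920 mol.
N₂ fed = 2920 × 79/21 = 10980 mol.
Fuel reacted = 0.909 × 465 → ξ = 422.7 mol.
Outlet (n = n₀ + ν ξ):
  C₂H₅OH: 465 − 1(422.7) = 42.31
  O₂: 2920 − 3(422.7) = 1652
  N₂: 10980 (inert)
  CO₂: 0 + 2(422.7) = 845.4
  H₂O: 0 + 3(422.7) = 1268
Dry total = 13520 mol; y_O₂ (dry) = 1652 / 13520 = 0.1221.

0.122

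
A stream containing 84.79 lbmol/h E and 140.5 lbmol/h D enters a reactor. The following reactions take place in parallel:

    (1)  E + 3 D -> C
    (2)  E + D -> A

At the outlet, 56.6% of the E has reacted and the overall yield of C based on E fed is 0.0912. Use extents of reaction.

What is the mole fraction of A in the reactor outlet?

Yield of C: 1ξ₁ / 84.79 = 0.0912 → ξ₁ = 7.733 lbmol/h.
Conversion of E: 1ξ₁ + 1ξ₂ = 0.566 × 84.79 = 47.99 → ξ₂ = 40.26 lbmol/h.
Outlet amounts (n = n₀ + Σ ν·ξ):
  E: 84.79 − 1(7.733) − 1(40.26) = 36.8
  D: 140.5 − 3(7.733) − 1(40.26) = 77.04
  C: 0 + 1(7.733) = 7.733
  A: 0 + 1(40.26) = 40.26
Total out = 161.8 lbmol/h; y_A = 40.26 / 161.8 = 0.2488.

0.249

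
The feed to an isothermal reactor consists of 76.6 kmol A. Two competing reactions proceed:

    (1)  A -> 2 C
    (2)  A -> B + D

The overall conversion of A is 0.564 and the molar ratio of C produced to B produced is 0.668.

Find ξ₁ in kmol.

ξ₁ = 10.8 kmol

Conversion of A: A consumed = 0.564 × 76.6 = 43.2 kmol = 1ξ₁ + 1ξ₂.
Selectivity: 2ξ₁ / (1ξ₂) = 0.668 → ξ₁ = 0.334 ξ₂.
Substitute: (1·0.334 + 1) ξ₂ = 43.2 → ξ₂ = 32.39 kmol, ξ₁ = 10.82 kmol.
Outlet amounts (n = n₀ + Σ ν·ξ):
  A: 76.6 − 1(10.82) − 1(32.39) = 33.4
  C: 0 + 2(10.82) = 21.63
  B: 0 + 1(32.39) = 32.39
  D: 0 + 1(32.39) = 32.39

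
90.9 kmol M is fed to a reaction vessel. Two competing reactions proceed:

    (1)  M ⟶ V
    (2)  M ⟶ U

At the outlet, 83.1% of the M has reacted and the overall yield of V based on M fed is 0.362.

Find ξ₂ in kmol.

ξ₂ = 42.6 kmol

Yield of V: 1ξ₁ / 90.9 = 0.362 → ξ₁ = 32.91 kmol.
Conversion of M: 1ξ₁ + 1ξ₂ = 0.831 × 90.9 = 75.54 → ξ₂ = 42.63 kmol.
Outlet amounts (n = n₀ + Σ ν·ξ):
  M: 90.9 − 1(32.91) − 1(42.63) = 15.36
  V: 0 + 1(32.91) = 32.91
  U: 0 + 1(42.63) = 42.63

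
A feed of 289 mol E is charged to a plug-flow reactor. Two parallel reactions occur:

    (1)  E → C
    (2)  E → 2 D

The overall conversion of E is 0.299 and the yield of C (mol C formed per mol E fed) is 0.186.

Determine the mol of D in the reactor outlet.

Yield of C: 1ξ₁ / 289 = 0.186 → ξ₁ = 53.75 mol.
Conversion of E: 1ξ₁ + 1ξ₂ = 0.299 × 289 = 86.41 → ξ₂ = 32.66 mol.
Outlet amounts (n = n₀ + Σ ν·ξ):
  E: 289 − 1(53.75) − 1(32.66) = 202.6
  C: 0 + 1(53.75) = 53.75
  D: 0 + 2(32.66) = 65.31

65.3 mol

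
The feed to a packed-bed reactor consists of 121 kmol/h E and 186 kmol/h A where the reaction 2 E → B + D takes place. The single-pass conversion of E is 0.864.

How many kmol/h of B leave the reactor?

52.3 kmol/h

E reacted = 0.864 × 121 = 104.5 kmol/h; ν_E = −2, so ξ = 104.5/2 = 52.27 kmol/h.
Outlet amounts (n = n₀ + ν ξ):
  E: 121 − 2(52.27) = 16.46
  B: 0 + 1(52.27) = 52.27
  D: 0 + 1(52.27) = 52.27
  A: 186 (inert)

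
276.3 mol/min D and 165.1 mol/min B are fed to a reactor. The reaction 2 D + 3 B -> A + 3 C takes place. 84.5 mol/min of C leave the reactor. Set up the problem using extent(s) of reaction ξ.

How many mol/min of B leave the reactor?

For C: n = n₀ + 3ξ → 84.5 = 0 + 3ξ, giving ξ = 28.17 mol/min.
Outlet amounts (n = n₀ + ν ξ):
  D: 276.3 − 2(28.17) = 220
  B: 165.1 − 3(28.17) = 80.6
  A: 0 + 1(28.17) = 28.17
  C: 0 + 3(28.17) = 84.5

80.6 mol/min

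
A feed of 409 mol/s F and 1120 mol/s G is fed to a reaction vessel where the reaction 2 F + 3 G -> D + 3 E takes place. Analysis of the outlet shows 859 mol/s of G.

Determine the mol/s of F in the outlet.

For G: n = n₀ − 3ξ → 859 = 1120 − 3ξ, giving ξ = 87 mol/s.
Outlet amounts (n = n₀ + ν ξ):
  F: 409 − 2(87) = 235
  G: 1120 − 3(87) = 859
  D: 0 + 1(87) = 87
  E: 0 + 3(87) = 261

235 mol/s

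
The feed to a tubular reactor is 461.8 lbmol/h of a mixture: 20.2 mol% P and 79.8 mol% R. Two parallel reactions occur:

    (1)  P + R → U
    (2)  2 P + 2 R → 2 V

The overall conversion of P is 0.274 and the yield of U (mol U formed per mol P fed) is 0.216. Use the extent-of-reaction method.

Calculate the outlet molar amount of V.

Yield of U: 1ξ₁ / 93.28 = 0.216 → ξ₁ = 20.15 lbmol/h.
Conversion of P: 1ξ₁ + 2ξ₂ = 0.274 × 93.28 = 25.56 → ξ₂ = 2.705 lbmol/h.
Outlet amounts (n = n₀ + Σ ν·ξ):
  P: 93.28 − 1(20.15) − 2(2.705) = 67.72
  R: 368.5 − 1(20.15) − 2(2.705) = 343
  U: 0 + 1(20.15) = 20.15
  V: 0 + 2(2.705) = 5.41

5.41 lbmol/h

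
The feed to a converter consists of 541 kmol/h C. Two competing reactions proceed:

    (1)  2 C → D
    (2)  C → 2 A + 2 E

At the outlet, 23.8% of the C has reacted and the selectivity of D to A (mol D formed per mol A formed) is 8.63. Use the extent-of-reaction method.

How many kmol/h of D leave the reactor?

62.6 kmol/h

Conversion of C: C consumed = 0.238 × 541 = 128.8 kmol/h = 2ξ₁ + 1ξ₂.
Selectivity: 1ξ₁ / (2ξ₂) = 8.63 → ξ₁ = 17.26 ξ₂.
Substitute: (2·17.26 + 1) ξ₂ = 128.8 → ξ₂ = 3.625 kmol/h, ξ₁ = 62.57 kmol/h.
Outlet amounts (n = n₀ + Σ ν·ξ):
  C: 541 − 2(62.57) − 1(3.625) = 412.2
  D: 0 + 1(62.57) = 62.57
  A: 0 + 2(3.625) = 7.25
  E: 0 + 2(3.625) = 7.25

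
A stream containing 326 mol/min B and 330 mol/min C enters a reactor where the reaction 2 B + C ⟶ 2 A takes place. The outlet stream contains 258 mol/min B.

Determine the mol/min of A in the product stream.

For B: n = n₀ − 2ξ → 258 = 326 − 2ξ, giving ξ = 34 mol/min.
Outlet amounts (n = n₀ + ν ξ):
  B: 326 − 2(34) = 258
  C: 330 − 1(34) = 296
  A: 0 + 2(34) = 68

68 mol/min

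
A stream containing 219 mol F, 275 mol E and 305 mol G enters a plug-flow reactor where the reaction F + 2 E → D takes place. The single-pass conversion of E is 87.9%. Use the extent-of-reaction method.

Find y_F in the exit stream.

0.176

E reacted = 0.879 × 275 = 241.7 mol; ν_E = −2, so ξ = 241.7/2 = 120.9 mol.
Outlet amounts (n = n₀ + ν ξ):
  F: 219 − 1(120.9) = 98.14
  E: 275 − 2(120.9) = 33.28
  D: 0 + 1(120.9) = 120.9
  G: 305 (inert)
Total out = 557.3 mol; y_F = 98.14 / 557.3 = 0.1761.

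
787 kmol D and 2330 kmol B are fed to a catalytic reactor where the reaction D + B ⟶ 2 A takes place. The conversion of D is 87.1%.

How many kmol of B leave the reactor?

1640 kmol

D reacted = 0.871 × 787 = 685.5 kmol; ν_D = −1, so ξ = 685.5/1 = 685.5 kmol.
Outlet amounts (n = n₀ + ν ξ):
  D: 787 − 1(685.5) = 101.5
  B: 2330 − 1(685.5) = 1645
  A: 0 + 2(685.5) = 1371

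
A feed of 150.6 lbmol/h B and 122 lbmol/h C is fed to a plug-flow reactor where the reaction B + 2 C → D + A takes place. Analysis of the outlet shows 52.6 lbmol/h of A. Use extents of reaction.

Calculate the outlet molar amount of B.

For A: n = n₀ + 1ξ → 52.6 = 0 + 1ξ, giving ξ = 52.6 lbmol/h.
Outlet amounts (n = n₀ + ν ξ):
  B: 150.6 − 1(52.6) = 98
  C: 122 − 2(52.6) = 16.8
  D: 0 + 1(52.6) = 52.6
  A: 0 + 1(52.6) = 52.6

98 lbmol/h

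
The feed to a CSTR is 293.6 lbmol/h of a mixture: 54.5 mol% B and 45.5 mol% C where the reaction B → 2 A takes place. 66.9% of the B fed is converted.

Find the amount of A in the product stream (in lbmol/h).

214 lbmol/h

B reacted = 0.669 × 160 = 107 lbmol/h; ν_B = −1, so ξ = 107/1 = 107 lbmol/h.
Outlet amounts (n = n₀ + ν ξ):
  B: 160 − 1(107) = 52.96
  A: 0 + 2(107) = 214.1
  C: 133.6 (inert)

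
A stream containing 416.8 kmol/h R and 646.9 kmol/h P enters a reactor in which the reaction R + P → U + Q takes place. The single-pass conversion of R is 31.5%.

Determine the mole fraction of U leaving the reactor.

0.123

R reacted = 0.315 × 416.8 = 131.3 kmol/h; ν_R = −1, so ξ = 131.3/1 = 131.3 kmol/h.
Outlet amounts (n = n₀ + ν ξ):
  R: 416.8 − 1(131.3) = 285.5
  P: 646.9 − 1(131.3) = 515.6
  U: 0 + 1(131.3) = 131.3
  Q: 0 + 1(131.3) = 131.3
Total out = 1064 kmol/h; y_U = 131.3 / 1064 = 0.1234.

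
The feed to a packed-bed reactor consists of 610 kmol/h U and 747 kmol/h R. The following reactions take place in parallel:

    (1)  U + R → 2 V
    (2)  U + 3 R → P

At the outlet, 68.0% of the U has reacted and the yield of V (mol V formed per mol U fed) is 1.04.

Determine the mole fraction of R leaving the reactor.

0.129

Yield of V: 2ξ₁ / 610 = 1.04 → ξ₁ = 317.2 kmol/h.
Conversion of U: 1ξ₁ + 1ξ₂ = 0.68 × 610 = 414.8 → ξ₂ = 97.6 kmol/h.
Outlet amounts (n = n₀ + Σ ν·ξ):
  U: 610 − 1(317.2) − 1(97.6) = 195.2
  R: 747 − 1(317.2) − 3(97.6) = 137
  V: 0 + 2(317.2) = 634.4
  P: 0 + 1(97.6) = 97.6
Total out = 1064 kmol/h; y_R = 137 / 1064 = 0.1287.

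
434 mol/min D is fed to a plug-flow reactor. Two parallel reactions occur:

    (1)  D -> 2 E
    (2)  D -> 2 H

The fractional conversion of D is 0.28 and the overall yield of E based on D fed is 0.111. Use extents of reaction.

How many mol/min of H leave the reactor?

Yield of E: 2ξ₁ / 434 = 0.111 → ξ₁ = 24.09 mol/min.
Conversion of D: 1ξ₁ + 1ξ₂ = 0.28 × 434 = 121.5 → ξ₂ = 97.43 mol/min.
Outlet amounts (n = n₀ + Σ ν·ξ):
  D: 434 − 1(24.09) − 1(97.43) = 312.5
  E: 0 + 2(24.09) = 48.17
  H: 0 + 2(97.43) = 194.9

195 mol/min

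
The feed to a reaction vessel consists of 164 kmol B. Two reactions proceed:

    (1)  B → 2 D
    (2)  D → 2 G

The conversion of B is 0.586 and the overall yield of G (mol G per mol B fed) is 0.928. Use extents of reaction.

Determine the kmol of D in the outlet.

116 kmol

Conversion of B: B consumed = 1ξ₁ = 0.586 × 164 → ξ₁ = 96.1 kmol.
Yield of G: 2ξ₂ / 164 = 0.928 → ξ₂ = 76.1 kmol.
Outlet amounts (n = n₀ + Σ ν·ξ):
  B: 164 − 1(96.1) = 67.9
  D: 0 + 2(96.1) − 1(76.1) = 116.1
  G: 0 + 2(76.1) = 152.2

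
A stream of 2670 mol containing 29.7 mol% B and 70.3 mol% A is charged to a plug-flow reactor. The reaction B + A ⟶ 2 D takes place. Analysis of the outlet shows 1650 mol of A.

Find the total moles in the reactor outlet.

For A: n = n₀ − 1ξ → 1650 = 1877 − 1ξ, giving ξ = 227 mol.
Outlet amounts (n = n₀ + ν ξ):
  B: 793 − 1(227) = 566
  A: 1877 − 1(227) = 1650
  D: 0 + 2(227) = 454
Total out = 566 + 1650 + 454 = 2670 mol.

2670 mol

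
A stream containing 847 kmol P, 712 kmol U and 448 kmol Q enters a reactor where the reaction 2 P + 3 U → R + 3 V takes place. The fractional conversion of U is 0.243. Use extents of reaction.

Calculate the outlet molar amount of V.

U reacted = 0.243 × 712 = 173 kmol; ν_U = −3, so ξ = 173/3 = 57.67 kmol.
Outlet amounts (n = n₀ + ν ξ):
  P: 847 − 2(57.67) = 731.7
  U: 712 − 3(57.67) = 539
  R: 0 + 1(57.67) = 57.67
  V: 0 + 3(57.67) = 173
  Q: 448 (inert)

173 kmol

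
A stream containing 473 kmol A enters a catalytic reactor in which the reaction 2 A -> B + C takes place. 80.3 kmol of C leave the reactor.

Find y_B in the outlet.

For C: n = n₀ + 1ξ → 80.3 = 0 + 1ξ, giving ξ = 80.3 kmol.
Outlet amounts (n = n₀ + ν ξ):
  A: 473 − 2(80.3) = 312.4
  B: 0 + 1(80.3) = 80.3
  C: 0 + 1(80.3) = 80.3
Total out = 473 kmol; y_B = 80.3 / 473 = 0.1698.

0.17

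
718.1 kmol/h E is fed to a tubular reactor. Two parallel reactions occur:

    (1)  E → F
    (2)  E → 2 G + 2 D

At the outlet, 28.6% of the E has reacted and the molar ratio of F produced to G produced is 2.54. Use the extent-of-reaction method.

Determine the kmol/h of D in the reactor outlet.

67.6 kmol/h

Conversion of E: E consumed = 0.286 × 718.1 = 205.4 kmol/h = 1ξ₁ + 1ξ₂.
Selectivity: 1ξ₁ / (2ξ₂) = 2.54 → ξ₁ = 5.08 ξ₂.
Substitute: (1·5.08 + 1) ξ₂ = 205.4 → ξ₂ = 33.78 kmol/h, ξ₁ = 171.6 kmol/h.
Outlet amounts (n = n₀ + Σ ν·ξ):
  E: 718.1 − 1(171.6) − 1(33.78) = 512.7
  F: 0 + 1(171.6) = 171.6
  G: 0 + 2(33.78) = 67.56
  D: 0 + 2(33.78) = 67.56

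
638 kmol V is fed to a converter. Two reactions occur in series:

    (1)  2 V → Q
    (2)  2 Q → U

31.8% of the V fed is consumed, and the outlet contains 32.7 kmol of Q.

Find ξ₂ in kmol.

ξ₂ = 34.4 kmol

Conversion of V: V consumed = 2ξ₁ = 0.318 × 638 → ξ₁ = 101.4 kmol.
Q balance: n_Q = 0 + 1ξ₁ − 2ξ₂ = 32.7 → ξ₂ = (1·101.4 − 32.7)/2 = 34.37 kmol.
Outlet amounts (n = n₀ + Σ ν·ξ):
  V: 638 − 2(101.4) = 435.1
  Q: 0 + 1(101.4) − 2(34.37) = 32.7
  U: 0 + 1(34.37) = 34.37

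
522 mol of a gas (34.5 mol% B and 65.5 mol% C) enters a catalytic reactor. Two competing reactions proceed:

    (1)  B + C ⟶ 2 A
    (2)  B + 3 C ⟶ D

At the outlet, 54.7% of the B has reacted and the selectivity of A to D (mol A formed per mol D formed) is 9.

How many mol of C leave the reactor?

208 mol

Conversion of B: B consumed = 0.547 × 180.1 = 98.51 mol = 1ξ₁ + 1ξ₂.
Selectivity: 2ξ₁ / (1ξ₂) = 9 → ξ₁ = 4.5 ξ₂.
Substitute: (1·4.5 + 1) ξ₂ = 98.51 → ξ₂ = 17.91 mol, ξ₁ = 80.6 mol.
Outlet amounts (n = n₀ + Σ ν·ξ):
  B: 180.1 − 1(80.6) − 1(17.91) = 81.58
  C: 341.9 − 1(80.6) − 3(17.91) = 207.6
  A: 0 + 2(80.6) = 161.2
  D: 0 + 1(17.91) = 17.91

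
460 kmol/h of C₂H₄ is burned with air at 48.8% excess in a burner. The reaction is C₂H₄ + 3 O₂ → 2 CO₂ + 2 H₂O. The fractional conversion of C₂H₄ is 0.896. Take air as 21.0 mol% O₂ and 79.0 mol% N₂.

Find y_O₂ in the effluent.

0.0798

Stoichiometric O₂ = 3 × 460 = 1380 kmol/h; O₂ fed = 1380 × 1.488 = 2053 kmol/h.
N₂ fed = 2053 × 79/21 = 7725 kmol/h.
Fuel reacted = 0.896 × 460 → ξ = 412.2 kmol/h.
Outlet (n = n₀ + ν ξ):
  C₂H₄: 460 − 1(412.2) = 47.84
  O₂: 2053 − 3(412.2) = 817
  N₂: 7725 (inert)
  CO₂: 0 + 2(412.2) = 824.3
  H₂O: 0 + 2(412.2) = 824.3
Total out = 10240 kmol/h; y_O₂ = 817 / 10240 = 0.07979.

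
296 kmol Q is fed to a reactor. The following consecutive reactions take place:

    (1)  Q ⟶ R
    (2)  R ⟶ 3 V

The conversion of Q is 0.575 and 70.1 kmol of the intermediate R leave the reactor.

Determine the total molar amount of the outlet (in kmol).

Conversion of Q: Q consumed = 1ξ₁ = 0.575 × 296 → ξ₁ = 170.2 kmol.
R balance: n_R = 0 + 1ξ₁ − 1ξ₂ = 70.1 → ξ₂ = (1·170.2 − 70.1)/1 = 100.1 kmol.
Outlet amounts (n = n₀ + Σ ν·ξ):
  Q: 296 − 1(170.2) = 125.8
  R: 0 + 1(170.2) − 1(100.1) = 70.1
  V: 0 + 3(100.1) = 300.3
Total out = 125.8 + 70.1 + 300.3 = 496.2 kmol.

496 kmol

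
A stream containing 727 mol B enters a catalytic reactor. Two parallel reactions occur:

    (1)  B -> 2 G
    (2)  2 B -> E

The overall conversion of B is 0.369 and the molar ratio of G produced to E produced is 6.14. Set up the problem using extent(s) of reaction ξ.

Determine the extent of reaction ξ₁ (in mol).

ξ₁ = 162 mol

Conversion of B: B consumed = 0.369 × 727 = 268.3 mol = 1ξ₁ + 2ξ₂.
Selectivity: 2ξ₁ / (1ξ₂) = 6.14 → ξ₁ = 3.07 ξ₂.
Substitute: (1·3.07 + 2) ξ₂ = 268.3 → ξ₂ = 52.91 mol, ξ₁ = 162.4 mol.
Outlet amounts (n = n₀ + Σ ν·ξ):
  B: 727 − 1(162.4) − 2(52.91) = 458.7
  G: 0 + 2(162.4) = 324.9
  E: 0 + 1(52.91) = 52.91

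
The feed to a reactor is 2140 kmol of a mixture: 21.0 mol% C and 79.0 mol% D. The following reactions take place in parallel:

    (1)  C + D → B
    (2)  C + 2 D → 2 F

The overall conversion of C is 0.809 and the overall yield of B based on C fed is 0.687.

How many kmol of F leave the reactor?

Yield of B: 1ξ₁ / 449.4 = 0.687 → ξ₁ = 308.7 kmol.
Conversion of C: 1ξ₁ + 1ξ₂ = 0.809 × 449.4 = 363.6 → ξ₂ = 54.83 kmol.
Outlet amounts (n = n₀ + Σ ν·ξ):
  C: 449.4 − 1(308.7) − 1(54.83) = 85.84
  D: 1691 − 1(308.7) − 2(54.83) = 1272
  B: 0 + 1(308.7) = 308.7
  F: 0 + 2(54.83) = 109.7

110 kmol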